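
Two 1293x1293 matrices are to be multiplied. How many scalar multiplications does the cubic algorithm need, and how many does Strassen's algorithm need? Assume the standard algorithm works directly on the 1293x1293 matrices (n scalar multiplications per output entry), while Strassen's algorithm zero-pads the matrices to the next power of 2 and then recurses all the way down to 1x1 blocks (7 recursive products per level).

Matrix multiplication for 1293x1293 matrices:

Strassen's algorithm requires power-of-2 dimensions. Pad 1293x1293 to 2048x2048 (next power of 2).

Standard algorithm: 1293^3 = 2161700757 multiplications
Strassen's algorithm: 7^(log2(2048)) = 7^11 = 1977326743 multiplications
Savings: 2161700757 - 1977326743 = 184374014 multiplications

Standard: 2161700757 multiplications (1293^3). Strassen: 1977326743 multiplications (7^11, after padding to 2048x2048). Strassen reduces 8 recursive multiplications to 7 at each level.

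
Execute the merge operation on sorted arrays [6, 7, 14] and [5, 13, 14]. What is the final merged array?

Merging process:

Compare 6 vs 5: take 5 from right. Merged: [5]
Compare 6 vs 13: take 6 from left. Merged: [5, 6]
Compare 7 vs 13: take 7 from left. Merged: [5, 6, 7]
Compare 14 vs 13: take 13 from right. Merged: [5, 6, 7, 13]
Compare 14 vs 14: take 14 from left. Merged: [5, 6, 7, 13, 14]
Append remaining from right: [14]. Merged: [5, 6, 7, 13, 14, 14]

Final merged array: [5, 6, 7, 13, 14, 14]
Total comparisons: 5

The merged array is [5, 6, 7, 13, 14, 14], requiring 5 comparisons. The merge step runs in O(n) time where n is the total number of elements.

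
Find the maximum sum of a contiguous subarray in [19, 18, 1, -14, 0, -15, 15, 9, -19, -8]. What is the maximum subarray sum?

Using Kadane's algorithm on [19, 18, 1, -14, 0, -15, 15, 9, -19, -8]:

Scanning through the array:
Position 1 (value 18): max_ending_here = 37, max_so_far = 37
Position 2 (value 1): max_ending_here = 38, max_so_far = 38
Position 3 (value -14): max_ending_here = 24, max_so_far = 38
Position 4 (value 0): max_ending_here = 24, max_so_far = 38
Position 5 (value -15): max_ending_here = 9, max_so_far = 38
Position 6 (value 15): max_ending_here = 24, max_so_far = 38
Position 7 (value 9): max_ending_here = 33, max_so_far = 38
Position 8 (value -19): max_ending_here = 14, max_so_far = 38
Position 9 (value -8): max_ending_here = 6, max_so_far = 38

Maximum subarray: [19, 18, 1]
Maximum sum: 38

The maximum subarray is [19, 18, 1] with sum 38. This subarray runs from index 0 to index 2.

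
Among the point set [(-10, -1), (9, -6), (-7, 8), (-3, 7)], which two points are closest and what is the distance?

Computing all pairwise distances among 4 points:

d((-10, -1), (9, -6)) = 19.6469
d((-10, -1), (-7, 8)) = 9.4868
d((-10, -1), (-3, 7)) = 10.6301
d((9, -6), (-7, 8)) = 21.2603
d((9, -6), (-3, 7)) = 17.6918
d((-7, 8), (-3, 7)) = 4.1231 <-- minimum

Closest pair: (-7, 8) and (-3, 7) with distance 4.1231

The closest pair is (-7, 8) and (-3, 7) with Euclidean distance 4.1231. For 4 points, brute-force pairwise comparison is shown above. For large n, the divide-and-conquer algorithm (sort by x, recurse on halves, check the dividing strip) achieves O(n log n).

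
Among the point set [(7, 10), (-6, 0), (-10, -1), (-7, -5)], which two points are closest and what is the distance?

Computing all pairwise distances among 4 points:

d((7, 10), (-6, 0)) = 16.4012
d((7, 10), (-10, -1)) = 20.2485
d((7, 10), (-7, -5)) = 20.5183
d((-6, 0), (-10, -1)) = 4.1231 <-- minimum
d((-6, 0), (-7, -5)) = 5.099
d((-10, -1), (-7, -5)) = 5.0

Closest pair: (-6, 0) and (-10, -1) with distance 4.1231

The closest pair is (-6, 0) and (-10, -1) with Euclidean distance 4.1231. For 4 points, brute-force pairwise comparison is shown above. For large n, the divide-and-conquer algorithm (sort by x, recurse on halves, check the dividing strip) achieves O(n log n).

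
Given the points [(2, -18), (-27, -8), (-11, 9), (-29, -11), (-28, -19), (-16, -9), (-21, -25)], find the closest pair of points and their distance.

Computing all pairwise distances among 7 points:

d((2, -18), (-27, -8)) = 30.6757
d((2, -18), (-11, 9)) = 29.9666
d((2, -18), (-29, -11)) = 31.7805
d((2, -18), (-28, -19)) = 30.0167
d((2, -18), (-16, -9)) = 20.1246
d((2, -18), (-21, -25)) = 24.0416
d((-27, -8), (-11, 9)) = 23.3452
d((-27, -8), (-29, -11)) = 3.6056 <-- minimum
d((-27, -8), (-28, -19)) = 11.0454
d((-27, -8), (-16, -9)) = 11.0454
d((-27, -8), (-21, -25)) = 18.0278
d((-11, 9), (-29, -11)) = 26.9072
d((-11, 9), (-28, -19)) = 32.7567
d((-11, 9), (-16, -9)) = 18.6815
d((-11, 9), (-21, -25)) = 35.4401
d((-29, -11), (-28, -19)) = 8.0623
d((-29, -11), (-16, -9)) = 13.1529
d((-29, -11), (-21, -25)) = 16.1245
d((-28, -19), (-16, -9)) = 15.6205
d((-28, -19), (-21, -25)) = 9.2195
d((-16, -9), (-21, -25)) = 16.7631

Closest pair: (-27, -8) and (-29, -11) with distance 3.6056

The closest pair is (-27, -8) and (-29, -11) with Euclidean distance 3.6056. For 7 points, brute-force pairwise comparison is shown above. For large n, the divide-and-conquer algorithm (sort by x, recurse on halves, check the dividing strip) achieves O(n log n).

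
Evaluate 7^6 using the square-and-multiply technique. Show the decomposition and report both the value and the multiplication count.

Computing 7^6 by squaring (build up from 7^1; each line after the first costs one multiplication):

7^1 = 7
7^2 = (7^1)^2 = 7^2 = 49
7^3 = 7 * 7^2 = 7 * 49 = 343
7^6 = (7^3)^2 = 343^2 = 117649

Result: 117649
Multiplications needed: 3 (3 lines after 7^1)

7^6 = 117649. Using exponentiation by squaring, this requires 3 multiplications. The key idea: if the exponent is even, square the half-power; if odd, multiply by the base once.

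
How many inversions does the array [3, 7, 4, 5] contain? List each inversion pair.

Finding inversions in [3, 7, 4, 5]:

(1, 2): arr[1]=7 > arr[2]=4
(1, 3): arr[1]=7 > arr[3]=5

Total inversions: 2

The array has 2 inversion(s): (1,2), (1,3). Each pair (i,j) satisfies i < j and arr[i] > arr[j].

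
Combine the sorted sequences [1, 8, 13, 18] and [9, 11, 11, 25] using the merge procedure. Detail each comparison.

Merging process:

Compare 1 vs 9: take 1 from left. Merged: [1]
Compare 8 vs 9: take 8 from left. Merged: [1, 8]
Compare 13 vs 9: take 9 from right. Merged: [1, 8, 9]
Compare 13 vs 11: take 11 from right. Merged: [1, 8, 9, 11]
Compare 13 vs 11: take 11 from right. Merged: [1, 8, 9, 11, 11]
Compare 13 vs 25: take 13 from left. Merged: [1, 8, 9, 11, 11, 13]
Compare 18 vs 25: take 18 from left. Merged: [1, 8, 9, 11, 11, 13, 18]
Append remaining from right: [25]. Merged: [1, 8, 9, 11, 11, 13, 18, 25]

Final merged array: [1, 8, 9, 11, 11, 13, 18, 25]
Total comparisons: 7

The merged array is [1, 8, 9, 11, 11, 13, 18, 25], requiring 7 comparisons. The merge step runs in O(n) time where n is the total number of elements.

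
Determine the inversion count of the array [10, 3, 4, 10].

Finding inversions in [10, 3, 4, 10]:

(0, 1): arr[0]=10 > arr[1]=3
(0, 2): arr[0]=10 > arr[2]=4

Total inversions: 2

The array has 2 inversion(s): (0,1), (0,2). Each pair (i,j) satisfies i < j and arr[i] > arr[j].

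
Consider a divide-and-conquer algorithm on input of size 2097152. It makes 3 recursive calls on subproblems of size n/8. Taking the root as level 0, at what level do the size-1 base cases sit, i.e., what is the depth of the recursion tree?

For divide and conquer with division factor 8:

Problem sizes at each level:
Level 0: 2097152
Level 1: 262144
Level 2: 32768
Level 3: 4096
Level 4: 512
Level 5: 64
Level 6: 8
Level 7: 1

The root is level 0 and the size-1 base case is level 7 (the tree spans levels 0 through 7, i.e. 8 levels counting the root), so the depth is the number of divisions: log_8(2097152) = 7

The recursion tree depth is log_8(2097152) = 7. At each level, the problem size is divided by 8, so it takes 7 divisions to reduce to a base case of size 1. The algorithm makes 3 recursive calls at each level.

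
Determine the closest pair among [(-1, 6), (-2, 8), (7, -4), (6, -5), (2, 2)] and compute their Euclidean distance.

Computing all pairwise distances among 5 points:

d((-1, 6), (-2, 8)) = 2.2361
d((-1, 6), (7, -4)) = 12.8062
d((-1, 6), (6, -5)) = 13.0384
d((-1, 6), (2, 2)) = 5.0
d((-2, 8), (7, -4)) = 15.0
d((-2, 8), (6, -5)) = 15.2643
d((-2, 8), (2, 2)) = 7.2111
d((7, -4), (6, -5)) = 1.4142 <-- minimum
d((7, -4), (2, 2)) = 7.8102
d((6, -5), (2, 2)) = 8.0623

Closest pair: (7, -4) and (6, -5) with distance 1.4142

The closest pair is (7, -4) and (6, -5) with Euclidean distance 1.4142. For 5 points, brute-force pairwise comparison is shown above. For large n, the divide-and-conquer algorithm (sort by x, recurse on halves, check the dividing strip) achieves O(n log n).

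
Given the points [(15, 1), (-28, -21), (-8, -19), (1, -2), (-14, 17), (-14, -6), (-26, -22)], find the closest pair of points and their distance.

Computing all pairwise distances among 7 points:

d((15, 1), (-28, -21)) = 48.3011
d((15, 1), (-8, -19)) = 30.4795
d((15, 1), (1, -2)) = 14.3178
d((15, 1), (-14, 17)) = 33.121
d((15, 1), (-14, -6)) = 29.8329
d((15, 1), (-26, -22)) = 47.0106
d((-28, -21), (-8, -19)) = 20.0998
d((-28, -21), (1, -2)) = 34.6699
d((-28, -21), (-14, 17)) = 40.4969
d((-28, -21), (-14, -6)) = 20.5183
d((-28, -21), (-26, -22)) = 2.2361 <-- minimum
d((-8, -19), (1, -2)) = 19.2354
d((-8, -19), (-14, 17)) = 36.4966
d((-8, -19), (-14, -6)) = 14.3178
d((-8, -19), (-26, -22)) = 18.2483
d((1, -2), (-14, 17)) = 24.2074
d((1, -2), (-14, -6)) = 15.5242
d((1, -2), (-26, -22)) = 33.6006
d((-14, 17), (-14, -6)) = 23.0
d((-14, 17), (-26, -22)) = 40.8044
d((-14, -6), (-26, -22)) = 20.0

Closest pair: (-28, -21) and (-26, -22) with distance 2.2361

The closest pair is (-28, -21) and (-26, -22) with Euclidean distance 2.2361. For 7 points, brute-force pairwise comparison is shown above. For large n, the divide-and-conquer algorithm (sort by x, recurse on halves, check the dividing strip) achieves O(n log n).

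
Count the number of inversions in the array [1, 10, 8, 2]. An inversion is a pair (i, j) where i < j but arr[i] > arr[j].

Finding inversions in [1, 10, 8, 2]:

(1, 2): arr[1]=10 > arr[2]=8
(1, 3): arr[1]=10 > arr[3]=2
(2, 3): arr[2]=8 > arr[3]=2

Total inversions: 3

The array has 3 inversion(s): (1,2), (1,3), (2,3). Each pair (i,j) satisfies i < j and arr[i] > arr[j].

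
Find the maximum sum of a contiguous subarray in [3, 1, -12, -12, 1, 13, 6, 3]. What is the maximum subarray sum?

Using Kadane's algorithm on [3, 1, -12, -12, 1, 13, 6, 3]:

Scanning through the array:
Position 1 (value 1): max_ending_here = 4, max_so_far = 4
Position 2 (value -12): max_ending_here = -8, max_so_far = 4
Position 3 (value -12): max_ending_here = -12, max_so_far = 4
Position 4 (value 1): max_ending_here = 1, max_so_far = 4
Position 5 (value 13): max_ending_here = 14, max_so_far = 14
Position 6 (value 6): max_ending_here = 20, max_so_far = 20
Position 7 (value 3): max_ending_here = 23, max_so_far = 23

Maximum subarray: [1, 13, 6, 3]
Maximum sum: 23

The maximum subarray is [1, 13, 6, 3] with sum 23. This subarray runs from index 4 to index 7.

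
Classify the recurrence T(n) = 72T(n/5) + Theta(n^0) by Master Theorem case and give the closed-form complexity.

Master Theorem for T(n) = 72T(n/5) + O(n^0):

a = 72, b = 5, c = 0
log_b(a) = log_5(72) = 2.6572

Case 1: c = 0 < log_5(72) = 2.6572
T(n) = O(n^(log_5 72))

For T(n) = 72T(n/5) + O(n^0): log_5(72) = 2.6572. This is Case 1 of the Master Theorem (c < log_b(a), work dominated by leaves), giving O(n^(log_5 72)).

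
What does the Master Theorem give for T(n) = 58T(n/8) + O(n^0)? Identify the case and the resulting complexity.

Master Theorem for T(n) = 58T(n/8) + O(n^0):

a = 58, b = 8, c = 0
log_b(a) = log_8(58) = 1.9527

Case 1: c = 0 < log_8(58) = 1.9527
T(n) = O(n^(log_8 58))

For T(n) = 58T(n/8) + O(n^0): log_8(58) = 1.9527. This is Case 1 of the Master Theorem (c < log_b(a), work dominated by leaves), giving O(n^(log_8 58)).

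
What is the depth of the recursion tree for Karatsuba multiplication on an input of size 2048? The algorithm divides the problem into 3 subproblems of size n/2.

For divide and conquer with division factor 2:

Problem sizes at each level:
Level 0: 2048
Level 1: 1024
Level 2: 512
Level 3: 256
Level 4: 128
Level 5: 64
Level 6: 32
Level 7: 16
Level 8: 8
Level 9: 4
Level 10: 2
Level 11: 1

The root is level 0 and the size-1 base case is level 11 (the tree spans levels 0 through 11, i.e. 12 levels counting the root), so the depth is the number of divisions: log_2(2048) = 11

The recursion tree depth is log_2(2048) = 11. At each level, the problem size is divided by 2, so it takes 11 divisions to reduce to a base case of size 1. The algorithm makes 3 recursive calls at each level.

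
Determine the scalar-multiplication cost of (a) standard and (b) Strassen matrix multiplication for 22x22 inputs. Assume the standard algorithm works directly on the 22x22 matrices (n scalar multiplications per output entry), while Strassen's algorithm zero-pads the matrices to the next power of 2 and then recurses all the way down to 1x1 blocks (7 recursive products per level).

Matrix multiplication for 22x22 matrices:

Strassen's algorithm requires power-of-2 dimensions. Pad 22x22 to 32x32 (next power of 2).

Standard algorithm: 22^3 = 10648 multiplications
Strassen's algorithm: 7^(log2(32)) = 7^5 = 16807 multiplications
Difference: 10648 - 16807 = -6159 (Strassen uses MORE here due to padding overhead — for small or just-over-power-of-2 n, padding can outweigh the per-level savings)

Standard: 10648 multiplications (22^3). Strassen: 16807 multiplications (7^5, after padding to 32x32). Strassen reduces 8 recursive multiplications to 7 at each level.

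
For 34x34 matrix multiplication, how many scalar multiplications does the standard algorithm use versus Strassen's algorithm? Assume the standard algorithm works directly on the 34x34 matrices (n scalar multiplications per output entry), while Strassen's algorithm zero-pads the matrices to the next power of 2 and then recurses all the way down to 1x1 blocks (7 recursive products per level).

Matrix multiplication for 34x34 matrices:

Strassen's algorithm requires power-of-2 dimensions. Pad 34x34 to 64x64 (next power of 2).

Standard algorithm: 34^3 = 39304 multiplications
Strassen's algorithm: 7^(log2(64)) = 7^6 = 117649 multiplications
Difference: 39304 - 117649 = -78345 (Strassen uses MORE here due to padding overhead — for small or just-over-power-of-2 n, padding can outweigh the per-level savings)

Standard: 39304 multiplications (34^3). Strassen: 117649 multiplications (7^6, after padding to 64x64). Strassen reduces 8 recursive multiplications to 7 at each level.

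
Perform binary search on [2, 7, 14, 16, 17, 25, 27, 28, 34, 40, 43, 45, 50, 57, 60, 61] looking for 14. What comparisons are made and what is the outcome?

Binary search for 14 in [2, 7, 14, 16, 17, 25, 27, 28, 34, 40, 43, 45, 50, 57, 60, 61]:

lo=0, hi=15, mid=7, arr[mid]=28 -> 28 > 14, search left half
lo=0, hi=6, mid=3, arr[mid]=16 -> 16 > 14, search left half
lo=0, hi=2, mid=1, arr[mid]=7 -> 7 < 14, search right half
lo=2, hi=2, mid=2, arr[mid]=14 -> Found target at index 2!

Binary search finds 14 at index 2 after 4 comparisons. The search repeatedly halves the search space by comparing with the middle element.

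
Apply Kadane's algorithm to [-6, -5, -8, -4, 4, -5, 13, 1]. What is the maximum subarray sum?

Using Kadane's algorithm on [-6, -5, -8, -4, 4, -5, 13, 1]:

Scanning through the array:
Position 1 (value -5): max_ending_here = -5, max_so_far = -5
Position 2 (value -8): max_ending_here = -8, max_so_far = -5
Position 3 (value -4): max_ending_here = -4, max_so_far = -4
Position 4 (value 4): max_ending_here = 4, max_so_far = 4
Position 5 (value -5): max_ending_here = -1, max_so_far = 4
Position 6 (value 13): max_ending_here = 13, max_so_far = 13
Position 7 (value 1): max_ending_here = 14, max_so_far = 14

Maximum subarray: [13, 1]
Maximum sum: 14

The maximum subarray is [13, 1] with sum 14. This subarray runs from index 6 to index 7.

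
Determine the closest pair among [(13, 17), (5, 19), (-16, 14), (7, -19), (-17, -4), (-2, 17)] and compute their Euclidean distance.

Computing all pairwise distances among 6 points:

d((13, 17), (5, 19)) = 8.2462
d((13, 17), (-16, 14)) = 29.1548
d((13, 17), (7, -19)) = 36.4966
d((13, 17), (-17, -4)) = 36.6197
d((13, 17), (-2, 17)) = 15.0
d((5, 19), (-16, 14)) = 21.587
d((5, 19), (7, -19)) = 38.0526
d((5, 19), (-17, -4)) = 31.8277
d((5, 19), (-2, 17)) = 7.2801 <-- minimum
d((-16, 14), (7, -19)) = 40.2244
d((-16, 14), (-17, -4)) = 18.0278
d((-16, 14), (-2, 17)) = 14.3178
d((7, -19), (-17, -4)) = 28.3019
d((7, -19), (-2, 17)) = 37.108
d((-17, -4), (-2, 17)) = 25.807

Closest pair: (5, 19) and (-2, 17) with distance 7.2801

The closest pair is (5, 19) and (-2, 17) with Euclidean distance 7.2801. For 6 points, brute-force pairwise comparison is shown above. For large n, the divide-and-conquer algorithm (sort by x, recurse on halves, check the dividing strip) achieves O(n log n).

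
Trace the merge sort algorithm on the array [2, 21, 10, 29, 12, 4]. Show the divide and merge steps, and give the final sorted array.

Merge sort trace:

Split: [2, 21, 10, 29, 12, 4] -> [2, 21, 10] and [29, 12, 4]
  Split: [2, 21, 10] -> [2] and [21, 10]
    Split: [21, 10] -> [21] and [10]
    Merge: [21] + [10] -> [10, 21]
  Merge: [2] + [10, 21] -> [2, 10, 21]
  Split: [29, 12, 4] -> [29] and [12, 4]
    Split: [12, 4] -> [12] and [4]
    Merge: [12] + [4] -> [4, 12]
  Merge: [29] + [4, 12] -> [4, 12, 29]
Merge: [2, 10, 21] + [4, 12, 29] -> [2, 4, 10, 12, 21, 29]

Final sorted array: [2, 4, 10, 12, 21, 29]

The merge sort proceeds by recursively splitting the array and merging sorted halves.
After all merges, the sorted array is [2, 4, 10, 12, 21, 29].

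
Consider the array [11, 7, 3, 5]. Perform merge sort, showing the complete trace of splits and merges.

Merge sort trace:

Split: [11, 7, 3, 5] -> [11, 7] and [3, 5]
  Split: [11, 7] -> [11] and [7]
  Merge: [11] + [7] -> [7, 11]
  Split: [3, 5] -> [3] and [5]
  Merge: [3] + [5] -> [3, 5]
Merge: [7, 11] + [3, 5] -> [3, 5, 7, 11]

Final sorted array: [3, 5, 7, 11]

The merge sort proceeds by recursively splitting the array and merging sorted halves.
After all merges, the sorted array is [3, 5, 7, 11].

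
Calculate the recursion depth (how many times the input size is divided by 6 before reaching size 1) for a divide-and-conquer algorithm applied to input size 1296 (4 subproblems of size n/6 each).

For divide and conquer with division factor 6:

Problem sizes at each level:
Level 0: 1296
Level 1: 216
Level 2: 36
Level 3: 6
Level 4: 1

The root is level 0 and the size-1 base case is level 4 (the tree spans levels 0 through 4, i.e. 5 levels counting the root), so the depth is the number of divisions: log_6(1296) = 4

The recursion tree depth is log_6(1296) = 4. At each level, the problem size is divided by 6, so it takes 4 divisions to reduce to a base case of size 1. The algorithm makes 4 recursive calls at each level.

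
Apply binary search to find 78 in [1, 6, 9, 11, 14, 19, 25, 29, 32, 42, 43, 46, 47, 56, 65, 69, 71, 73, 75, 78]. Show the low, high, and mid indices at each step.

Binary search for 78 in [1, 6, 9, 11, 14, 19, 25, 29, 32, 42, 43, 46, 47, 56, 65, 69, 71, 73, 75, 78]:

lo=0, hi=19, mid=9, arr[mid]=42 -> 42 < 78, search right half
lo=10, hi=19, mid=14, arr[mid]=65 -> 65 < 78, search right half
lo=15, hi=19, mid=17, arr[mid]=73 -> 73 < 78, search right half
lo=18, hi=19, mid=18, arr[mid]=75 -> 75 < 78, search right half
lo=19, hi=19, mid=19, arr[mid]=78 -> Found target at index 19!

Binary search finds 78 at index 19 after 5 comparisons. The search repeatedly halves the search space by comparing with the middle element.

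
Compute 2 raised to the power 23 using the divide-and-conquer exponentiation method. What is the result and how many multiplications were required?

Computing 2^23 by squaring (build up from 2^1; each line after the first costs one multiplication):

2^1 = 2
2^2 = (2^1)^2 = 2^2 = 4
2^4 = (2^2)^2 = 4^2 = 16
2^5 = 2 * 2^4 = 2 * 16 = 32
2^10 = (2^5)^2 = 32^2 = 1024
2^11 = 2 * 2^10 = 2 * 1024 = 2048
2^22 = (2^11)^2 = 2048^2 = 4194304
2^23 = 2 * 2^22 = 2 * 4194304 = 8388608

Result: 8388608
Multiplications needed: 7 (7 lines after 2^1)

2^23 = 8388608. Using exponentiation by squaring, this requires 7 multiplications. The key idea: if the exponent is even, square the half-power; if odd, multiply by the base once.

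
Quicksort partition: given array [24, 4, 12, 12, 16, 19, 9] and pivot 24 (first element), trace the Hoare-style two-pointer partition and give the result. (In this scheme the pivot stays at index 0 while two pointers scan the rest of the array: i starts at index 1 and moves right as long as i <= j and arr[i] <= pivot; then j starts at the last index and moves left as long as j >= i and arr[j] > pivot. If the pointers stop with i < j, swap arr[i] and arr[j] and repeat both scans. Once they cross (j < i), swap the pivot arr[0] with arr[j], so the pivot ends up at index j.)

Hoare-style two-pointer partition with pivot = 24:

Initial array: [24, 4, 12, 12, 16, 19, 9]

Pointers start at i = 1, j = 6.
i ends at 7, j ends at 6: the pointers have crossed (j < i), so scanning stops.

Swap pivot arr[0] with arr[6] to place pivot at position 6: [9, 4, 12, 12, 16, 19, 24]
Pivot position: 6

After partitioning with pivot 24, the array becomes [9, 4, 12, 12, 16, 19, 24]. The pivot is placed at index 6. All elements to the left of the pivot are <= 24, and all elements to the right are > 24.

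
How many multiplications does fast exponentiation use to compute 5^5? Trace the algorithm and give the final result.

Computing 5^5 by squaring (build up from 5^1; each line after the first costs one multiplication):

5^1 = 5
5^2 = (5^1)^2 = 5^2 = 25
5^4 = (5^2)^2 = 25^2 = 625
5^5 = 5 * 5^4 = 5 * 625 = 3125

Result: 3125
Multiplications needed: 3 (3 lines after 5^1)

5^5 = 3125. Using exponentiation by squaring, this requires 3 multiplications. The key idea: if the exponent is even, square the half-power; if odd, multiply by the base once.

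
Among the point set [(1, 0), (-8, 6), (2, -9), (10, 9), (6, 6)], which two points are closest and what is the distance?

Computing all pairwise distances among 5 points:

d((1, 0), (-8, 6)) = 10.8167
d((1, 0), (2, -9)) = 9.0554
d((1, 0), (10, 9)) = 12.7279
d((1, 0), (6, 6)) = 7.8102
d((-8, 6), (2, -9)) = 18.0278
d((-8, 6), (10, 9)) = 18.2483
d((-8, 6), (6, 6)) = 14.0
d((2, -9), (10, 9)) = 19.6977
d((2, -9), (6, 6)) = 15.5242
d((10, 9), (6, 6)) = 5.0 <-- minimum

Closest pair: (10, 9) and (6, 6) with distance 5.0

The closest pair is (10, 9) and (6, 6) with Euclidean distance 5.0. For 5 points, brute-force pairwise comparison is shown above. For large n, the divide-and-conquer algorithm (sort by x, recurse on halves, check the dividing strip) achieves O(n log n).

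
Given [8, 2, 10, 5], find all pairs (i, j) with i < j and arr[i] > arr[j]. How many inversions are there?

Finding inversions in [8, 2, 10, 5]:

(0, 1): arr[0]=8 > arr[1]=2
(0, 3): arr[0]=8 > arr[3]=5
(2, 3): arr[2]=10 > arr[3]=5

Total inversions: 3

The array has 3 inversion(s): (0,1), (0,3), (2,3). Each pair (i,j) satisfies i < j and arr[i] > arr[j].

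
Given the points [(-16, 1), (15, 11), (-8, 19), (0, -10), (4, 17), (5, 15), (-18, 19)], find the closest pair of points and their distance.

Computing all pairwise distances among 7 points:

d((-16, 1), (15, 11)) = 32.573
d((-16, 1), (-8, 19)) = 19.6977
d((-16, 1), (0, -10)) = 19.4165
d((-16, 1), (4, 17)) = 25.6125
d((-16, 1), (5, 15)) = 25.2389
d((-16, 1), (-18, 19)) = 18.1108
d((15, 11), (-8, 19)) = 24.3516
d((15, 11), (0, -10)) = 25.807
d((15, 11), (4, 17)) = 12.53
d((15, 11), (5, 15)) = 10.7703
d((15, 11), (-18, 19)) = 33.9559
d((-8, 19), (0, -10)) = 30.0832
d((-8, 19), (4, 17)) = 12.1655
d((-8, 19), (5, 15)) = 13.6015
d((-8, 19), (-18, 19)) = 10.0
d((0, -10), (4, 17)) = 27.2947
d((0, -10), (5, 15)) = 25.4951
d((0, -10), (-18, 19)) = 34.1321
d((4, 17), (5, 15)) = 2.2361 <-- minimum
d((4, 17), (-18, 19)) = 22.0907
d((5, 15), (-18, 19)) = 23.3452

Closest pair: (4, 17) and (5, 15) with distance 2.2361

The closest pair is (4, 17) and (5, 15) with Euclidean distance 2.2361. For 7 points, brute-force pairwise comparison is shown above. For large n, the divide-and-conquer algorithm (sort by x, recurse on halves, check the dividing strip) achieves O(n log n).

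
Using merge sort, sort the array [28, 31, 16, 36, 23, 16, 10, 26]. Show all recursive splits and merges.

Merge sort trace:

Split: [28, 31, 16, 36, 23, 16, 10, 26] -> [28, 31, 16, 36] and [23, 16, 10, 26]
  Split: [28, 31, 16, 36] -> [28, 31] and [16, 36]
    Split: [28, 31] -> [28] and [31]
    Merge: [28] + [31] -> [28, 31]
    Split: [16, 36] -> [16] and [36]
    Merge: [16] + [36] -> [16, 36]
  Merge: [28, 31] + [16, 36] -> [16, 28, 31, 36]
  Split: [23, 16, 10, 26] -> [23, 16] and [10, 26]
    Split: [23, 16] -> [23] and [16]
    Merge: [23] + [16] -> [16, 23]
    Split: [10, 26] -> [10] and [26]
    Merge: [10] + [26] -> [10, 26]
  Merge: [16, 23] + [10, 26] -> [10, 16, 23, 26]
Merge: [16, 28, 31, 36] + [10, 16, 23, 26] -> [10, 16, 16, 23, 26, 28, 31, 36]

Final sorted array: [10, 16, 16, 23, 26, 28, 31, 36]

The merge sort proceeds by recursively splitting the array and merging sorted halves.
After all merges, the sorted array is [10, 16, 16, 23, 26, 28, 31, 36].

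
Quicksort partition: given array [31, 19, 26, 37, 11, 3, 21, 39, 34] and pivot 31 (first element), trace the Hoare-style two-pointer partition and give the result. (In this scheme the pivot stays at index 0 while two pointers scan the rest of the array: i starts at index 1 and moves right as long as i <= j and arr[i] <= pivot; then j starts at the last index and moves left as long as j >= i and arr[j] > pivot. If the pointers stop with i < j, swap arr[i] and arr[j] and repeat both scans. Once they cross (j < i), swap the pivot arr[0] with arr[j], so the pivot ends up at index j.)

Hoare-style two-pointer partition with pivot = 31:

Initial array: [31, 19, 26, 37, 11, 3, 21, 39, 34]

Pointers start at i = 1, j = 8.
i stops at index 3 (arr[3]=37 > 31), j stops at index 6 (arr[6]=21 <= 31): swap arr[3] and arr[6], array becomes [31, 19, 26, 21, 11, 3, 37, 39, 34]
i ends at 6, j ends at 5: the pointers have crossed (j < i), so scanning stops.

Swap pivot arr[0] with arr[5] to place pivot at position 5: [3, 19, 26, 21, 11, 31, 37, 39, 34]
Pivot position: 5

After partitioning with pivot 31, the array becomes [3, 19, 26, 21, 11, 31, 37, 39, 34]. The pivot is placed at index 5. All elements to the left of the pivot are <= 31, and all elements to the right are > 31.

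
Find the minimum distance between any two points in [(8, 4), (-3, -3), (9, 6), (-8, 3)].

Computing all pairwise distances among 4 points:

d((8, 4), (-3, -3)) = 13.0384
d((8, 4), (9, 6)) = 2.2361 <-- minimum
d((8, 4), (-8, 3)) = 16.0312
d((-3, -3), (9, 6)) = 15.0
d((-3, -3), (-8, 3)) = 7.8102
d((9, 6), (-8, 3)) = 17.2627

Closest pair: (8, 4) and (9, 6) with distance 2.2361

The closest pair is (8, 4) and (9, 6) with Euclidean distance 2.2361. For 4 points, brute-force pairwise comparison is shown above. For large n, the divide-and-conquer algorithm (sort by x, recurse on halves, check the dividing strip) achieves O(n log n).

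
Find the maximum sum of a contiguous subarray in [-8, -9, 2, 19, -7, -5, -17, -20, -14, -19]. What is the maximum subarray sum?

Using Kadane's algorithm on [-8, -9, 2, 19, -7, -5, -17, -20, -14, -19]:

Scanning through the array:
Position 1 (value -9): max_ending_here = -9, max_so_far = -8
Position 2 (value 2): max_ending_here = 2, max_so_far = 2
Position 3 (value 19): max_ending_here = 21, max_so_far = 21
Position 4 (value -7): max_ending_here = 14, max_so_far = 21
Position 5 (value -5): max_ending_here = 9, max_so_far = 21
Position 6 (value -17): max_ending_here = -8, max_so_far = 21
Position 7 (value -20): max_ending_here = -20, max_so_far = 21
Position 8 (value -14): max_ending_here = -14, max_so_far = 21
Position 9 (value -19): max_ending_here = -19, max_so_far = 21

Maximum subarray: [2, 19]
Maximum sum: 21

The maximum subarray is [2, 19] with sum 21. This subarray runs from index 2 to index 3.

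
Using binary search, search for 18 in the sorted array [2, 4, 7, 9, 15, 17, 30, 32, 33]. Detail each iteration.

Binary search for 18 in [2, 4, 7, 9, 15, 17, 30, 32, 33]:

lo=0, hi=8, mid=4, arr[mid]=15 -> 15 < 18, search right half
lo=5, hi=8, mid=6, arr[mid]=30 -> 30 > 18, search left half
lo=5, hi=5, mid=5, arr[mid]=17 -> 17 < 18, search right half
lo=6 > hi=5, target 18 not found

Binary search determines that 18 is not in the array after 3 comparisons. The search space was exhausted without finding the target.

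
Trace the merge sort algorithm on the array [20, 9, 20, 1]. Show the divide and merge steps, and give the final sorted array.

Merge sort trace:

Split: [20, 9, 20, 1] -> [20, 9] and [20, 1]
  Split: [20, 9] -> [20] and [9]
  Merge: [20] + [9] -> [9, 20]
  Split: [20, 1] -> [20] and [1]
  Merge: [20] + [1] -> [1, 20]
Merge: [9, 20] + [1, 20] -> [1, 9, 20, 20]

Final sorted array: [1, 9, 20, 20]

The merge sort proceeds by recursively splitting the array and merging sorted halves.
After all merges, the sorted array is [1, 9, 20, 20].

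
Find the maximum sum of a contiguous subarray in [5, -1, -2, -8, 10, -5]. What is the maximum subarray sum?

Using Kadane's algorithm on [5, -1, -2, -8, 10, -5]:

Scanning through the array:
Position 1 (value -1): max_ending_here = 4, max_so_far = 5
Position 2 (value -2): max_ending_here = 2, max_so_far = 5
Position 3 (value -8): max_ending_here = -6, max_so_far = 5
Position 4 (value 10): max_ending_here = 10, max_so_far = 10
Position 5 (value -5): max_ending_here = 5, max_so_far = 10

Maximum subarray: [10]
Maximum sum: 10

The maximum subarray is [10] with sum 10. This subarray runs from index 4 to index 4.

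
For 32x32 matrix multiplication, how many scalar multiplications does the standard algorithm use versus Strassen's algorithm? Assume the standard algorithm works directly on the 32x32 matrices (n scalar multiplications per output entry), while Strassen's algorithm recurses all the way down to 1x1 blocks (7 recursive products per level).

Matrix multiplication for 32x32 matrices:

Standard algorithm: 32^3 = 32768 multiplications
Strassen's algorithm: 7^(log2(32)) = 7^5 = 16807 multiplications
Savings: 32768 - 16807 = 15961 multiplications

Standard: 32768 multiplications (32^3). Strassen: 16807 multiplications (7^5). Strassen reduces 8 recursive multiplications to 7 at each level.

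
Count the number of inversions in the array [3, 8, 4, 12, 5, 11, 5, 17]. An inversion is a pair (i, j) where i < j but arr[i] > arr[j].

Finding inversions in [3, 8, 4, 12, 5, 11, 5, 17]:

(1, 2): arr[1]=8 > arr[2]=4
(1, 4): arr[1]=8 > arr[4]=5
(1, 6): arr[1]=8 > arr[6]=5
(3, 4): arr[3]=12 > arr[4]=5
(3, 5): arr[3]=12 > arr[5]=11
(3, 6): arr[3]=12 > arr[6]=5
(5, 6): arr[5]=11 > arr[6]=5

Total inversions: 7

The array has 7 inversion(s): (1,2), (1,4), (1,6), (3,4), (3,5), (3,6), (5,6). Each pair (i,j) satisfies i < j and arr[i] > arr[j].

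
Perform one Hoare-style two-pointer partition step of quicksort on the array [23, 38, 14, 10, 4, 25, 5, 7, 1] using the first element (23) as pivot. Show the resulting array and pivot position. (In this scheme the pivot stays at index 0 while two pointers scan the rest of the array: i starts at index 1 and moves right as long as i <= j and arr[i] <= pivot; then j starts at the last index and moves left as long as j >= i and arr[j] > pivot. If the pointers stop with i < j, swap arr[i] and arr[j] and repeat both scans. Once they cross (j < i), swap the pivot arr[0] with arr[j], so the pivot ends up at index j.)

Hoare-style two-pointer partition with pivot = 23:

Initial array: [23, 38, 14, 10, 4, 25, 5, 7, 1]

Pointers start at i = 1, j = 8.
i stops at index 1 (arr[1]=38 > 23), j stops at index 8 (arr[8]=1 <= 23): swap arr[1] and arr[8], array becomes [23, 1, 14, 10, 4, 25, 5, 7, 38]
i stops at index 5 (arr[5]=25 > 23), j stops at index 7 (arr[7]=7 <= 23): swap arr[5] and arr[7], array becomes [23, 1, 14, 10, 4, 7, 5, 25, 38]
i ends at 7, j ends at 6: the pointers have crossed (j < i), so scanning stops.

Swap pivot arr[0] with arr[6] to place pivot at position 6: [5, 1, 14, 10, 4, 7, 23, 25, 38]
Pivot position: 6

After partitioning with pivot 23, the array becomes [5, 1, 14, 10, 4, 7, 23, 25, 38]. The pivot is placed at index 6. All elements to the left of the pivot are <= 23, and all elements to the right are > 23.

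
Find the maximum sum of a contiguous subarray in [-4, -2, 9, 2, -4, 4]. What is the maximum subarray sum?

Using Kadane's algorithm on [-4, -2, 9, 2, -4, 4]:

Scanning through the array:
Position 1 (value -2): max_ending_here = -2, max_so_far = -2
Position 2 (value 9): max_ending_here = 9, max_so_far = 9
Position 3 (value 2): max_ending_here = 11, max_so_far = 11
Position 4 (value -4): max_ending_here = 7, max_so_far = 11
Position 5 (value 4): max_ending_here = 11, max_so_far = 11

Maximum subarray: [9, 2]
Maximum sum: 11

The maximum subarray is [9, 2] with sum 11. This subarray runs from index 2 to index 3.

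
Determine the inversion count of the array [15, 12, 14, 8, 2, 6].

Finding inversions in [15, 12, 14, 8, 2, 6]:

(0, 1): arr[0]=15 > arr[1]=12
(0, 2): arr[0]=15 > arr[2]=14
(0, 3): arr[0]=15 > arr[3]=8
(0, 4): arr[0]=15 > arr[4]=2
(0, 5): arr[0]=15 > arr[5]=6
(1, 3): arr[1]=12 > arr[3]=8
(1, 4): arr[1]=12 > arr[4]=2
(1, 5): arr[1]=12 > arr[5]=6
(2, 3): arr[2]=14 > arr[3]=8
(2, 4): arr[2]=14 > arr[4]=2
(2, 5): arr[2]=14 > arr[5]=6
(3, 4): arr[3]=8 > arr[4]=2
(3, 5): arr[3]=8 > arr[5]=6

Total inversions: 13

The array has 13 inversion(s): (0,1), (0,2), (0,3), (0,4), (0,5), (1,3), (1,4), (1,5), (2,3), (2,4), (2,5), (3,4), (3,5). Each pair (i,j) satisfies i < j and arr[i] > arr[j].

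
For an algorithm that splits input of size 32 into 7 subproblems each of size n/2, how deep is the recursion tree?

For divide and conquer with division factor 2:

Problem sizes at each level:
Level 0: 32
Level 1: 16
Level 2: 8
Level 3: 4
Level 4: 2
Level 5: 1

The root is level 0 and the size-1 base case is level 5 (the tree spans levels 0 through 5, i.e. 6 levels counting the root), so the depth is the number of divisions: log_2(32) = 5

The recursion tree depth is log_2(32) = 5. At each level, the problem size is divided by 2, so it takes 5 divisions to reduce to a base case of size 1. The algorithm makes 7 recursive calls at each level.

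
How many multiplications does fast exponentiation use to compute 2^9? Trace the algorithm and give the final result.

Computing 2^9 by squaring (build up from 2^1; each line after the first costs one multiplication):

2^1 = 2
2^2 = (2^1)^2 = 2^2 = 4
2^4 = (2^2)^2 = 4^2 = 16
2^8 = (2^4)^2 = 16^2 = 256
2^9 = 2 * 2^8 = 2 * 256 = 512

Result: 512
Multiplications needed: 4 (4 lines after 2^1)

2^9 = 512. Using exponentiation by squaring, this requires 4 multiplications. The key idea: if the exponent is even, square the half-power; if odd, multiply by the base once.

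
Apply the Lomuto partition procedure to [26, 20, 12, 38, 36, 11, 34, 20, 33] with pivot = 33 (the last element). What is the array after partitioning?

Lomuto partition with pivot = 33:

Initial array: [26, 20, 12, 38, 36, 11, 34, 20, 33]

arr[0]=26 <= 33: swap with position 0, array becomes [26, 20, 12, 38, 36, 11, 34, 20, 33]
arr[1]=20 <= 33: swap with position 1, array becomes [26, 20, 12, 38, 36, 11, 34, 20, 33]
arr[2]=12 <= 33: swap with position 2, array becomes [26, 20, 12, 38, 36, 11, 34, 20, 33]
arr[3]=38 > 33: no swap
arr[4]=36 > 33: no swap
arr[5]=11 <= 33: swap with position 3, array becomes [26, 20, 12, 11, 36, 38, 34, 20, 33]
arr[6]=34 > 33: no swap
arr[7]=20 <= 33: swap with position 4, array becomes [26, 20, 12, 11, 20, 38, 34, 36, 33]

Place pivot at position 5: [26, 20, 12, 11, 20, 33, 34, 36, 38]
Pivot position: 5

After partitioning with pivot 33, the array becomes [26, 20, 12, 11, 20, 33, 34, 36, 38]. The pivot is placed at index 5. All elements to the left of the pivot are <= 33, and all elements to the right are > 33.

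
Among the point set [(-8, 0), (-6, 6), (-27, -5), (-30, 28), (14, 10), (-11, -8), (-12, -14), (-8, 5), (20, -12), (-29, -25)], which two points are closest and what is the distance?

Computing all pairwise distances among 10 points:

d((-8, 0), (-6, 6)) = 6.3246
d((-8, 0), (-27, -5)) = 19.6469
d((-8, 0), (-30, 28)) = 35.609
d((-8, 0), (14, 10)) = 24.1661
d((-8, 0), (-11, -8)) = 8.544
d((-8, 0), (-12, -14)) = 14.5602
d((-8, 0), (-8, 5)) = 5.0
d((-8, 0), (20, -12)) = 30.4631
d((-8, 0), (-29, -25)) = 32.6497
d((-6, 6), (-27, -5)) = 23.7065
d((-6, 6), (-30, 28)) = 32.5576
d((-6, 6), (14, 10)) = 20.3961
d((-6, 6), (-11, -8)) = 14.8661
d((-6, 6), (-12, -14)) = 20.8806
d((-6, 6), (-8, 5)) = 2.2361 <-- minimum
d((-6, 6), (20, -12)) = 31.6228
d((-6, 6), (-29, -25)) = 38.6005
d((-27, -5), (-30, 28)) = 33.1361
d((-27, -5), (14, 10)) = 43.6578
d((-27, -5), (-11, -8)) = 16.2788
d((-27, -5), (-12, -14)) = 17.4929
d((-27, -5), (-8, 5)) = 21.4709
d((-27, -5), (20, -12)) = 47.5184
d((-27, -5), (-29, -25)) = 20.0998
d((-30, 28), (14, 10)) = 47.5395
d((-30, 28), (-11, -8)) = 40.7063
d((-30, 28), (-12, -14)) = 45.6946
d((-30, 28), (-8, 5)) = 31.8277
d((-30, 28), (20, -12)) = 64.0312
d((-30, 28), (-29, -25)) = 53.0094
d((14, 10), (-11, -8)) = 30.8058
d((14, 10), (-12, -14)) = 35.3836
d((14, 10), (-8, 5)) = 22.561
d((14, 10), (20, -12)) = 22.8035
d((14, 10), (-29, -25)) = 55.4437
d((-11, -8), (-12, -14)) = 6.0828
d((-11, -8), (-8, 5)) = 13.3417
d((-11, -8), (20, -12)) = 31.257
d((-11, -8), (-29, -25)) = 24.7588
d((-12, -14), (-8, 5)) = 19.4165
d((-12, -14), (20, -12)) = 32.0624
d((-12, -14), (-29, -25)) = 20.2485
d((-8, 5), (20, -12)) = 32.7567
d((-8, 5), (-29, -25)) = 36.6197
d((20, -12), (-29, -25)) = 50.6952

Closest pair: (-6, 6) and (-8, 5) with distance 2.2361

The closest pair is (-6, 6) and (-8, 5) with Euclidean distance 2.2361. For 10 points, brute-force pairwise comparison is shown above. For large n, the divide-and-conquer algorithm (sort by x, recurse on halves, check the dividing strip) achieves O(n log n).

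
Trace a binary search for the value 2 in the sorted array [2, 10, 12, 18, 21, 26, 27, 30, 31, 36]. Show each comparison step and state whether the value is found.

Binary search for 2 in [2, 10, 12, 18, 21, 26, 27, 30, 31, 36]:

lo=0, hi=9, mid=4, arr[mid]=21 -> 21 > 2, search left half
lo=0, hi=3, mid=1, arr[mid]=10 -> 10 > 2, search left half
lo=0, hi=0, mid=0, arr[mid]=2 -> Found target at index 0!

Binary search finds 2 at index 0 after 3 comparisons. The search repeatedly halves the search space by comparing with the middle element.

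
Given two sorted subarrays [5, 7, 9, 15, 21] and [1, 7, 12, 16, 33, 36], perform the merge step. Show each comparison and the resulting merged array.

Merging process:

Compare 5 vs 1: take 1 from right. Merged: [1]
Compare 5 vs 7: take 5 from left. Merged: [1, 5]
Compare 7 vs 7: take 7 from left. Merged: [1, 5, 7]
Compare 9 vs 7: take 7 from right. Merged: [1, 5, 7, 7]
Compare 9 vs 12: take 9 from left. Merged: [1, 5, 7, 7, 9]
Compare 15 vs 12: take 12 from right. Merged: [1, 5, 7, 7, 9, 12]
Compare 15 vs 16: take 15 from left. Merged: [1, 5, 7, 7, 9, 12, 15]
Compare 21 vs 16: take 16 from right. Merged: [1, 5, 7, 7, 9, 12, 15, 16]
Compare 21 vs 33: take 21 from left. Merged: [1, 5, 7, 7, 9, 12, 15, 16, 21]
Append remaining from right: [33, 36]. Merged: [1, 5, 7, 7, 9, 12, 15, 16, 21, 33, 36]

Final merged array: [1, 5, 7, 7, 9, 12, 15, 16, 21, 33, 36]
Total comparisons: 9

The merged array is [1, 5, 7, 7, 9, 12, 15, 16, 21, 33, 36], requiring 9 comparisons. The merge step runs in O(n) time where n is the total number of elements.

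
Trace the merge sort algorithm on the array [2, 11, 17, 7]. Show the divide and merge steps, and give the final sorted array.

Merge sort trace:

Split: [2, 11, 17, 7] -> [2, 11] and [17, 7]
  Split: [2, 11] -> [2] and [11]
  Merge: [2] + [11] -> [2, 11]
  Split: [17, 7] -> [17] and [7]
  Merge: [17] + [7] -> [7, 17]
Merge: [2, 11] + [7, 17] -> [2, 7, 11, 17]

Final sorted array: [2, 7, 11, 17]

The merge sort proceeds by recursively splitting the array and merging sorted halves.
After all merges, the sorted array is [2, 7, 11, 17].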